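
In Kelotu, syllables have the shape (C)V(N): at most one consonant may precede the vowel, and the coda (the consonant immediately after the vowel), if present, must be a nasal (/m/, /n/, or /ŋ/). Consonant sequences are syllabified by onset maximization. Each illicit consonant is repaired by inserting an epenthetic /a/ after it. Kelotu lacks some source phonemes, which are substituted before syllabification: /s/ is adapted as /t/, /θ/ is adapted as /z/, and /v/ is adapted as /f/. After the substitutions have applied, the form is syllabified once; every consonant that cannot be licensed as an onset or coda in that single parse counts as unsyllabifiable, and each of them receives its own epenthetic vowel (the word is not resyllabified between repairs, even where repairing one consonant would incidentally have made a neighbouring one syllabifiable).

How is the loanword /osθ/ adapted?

otaza

Substitution: /s/ → /t/, /θ/ → /z/, giving /otz/.
Syllabifying with onset maximization leaves /t/, /z/ stranded (only a nasal (/m/, /n/, or /ŋ/) is licensed in coda position; onsets are limited to one consonant).
Each unlicensed consonant becomes the onset of a new syllable: /t/ → /ta/, /z/ → /za/.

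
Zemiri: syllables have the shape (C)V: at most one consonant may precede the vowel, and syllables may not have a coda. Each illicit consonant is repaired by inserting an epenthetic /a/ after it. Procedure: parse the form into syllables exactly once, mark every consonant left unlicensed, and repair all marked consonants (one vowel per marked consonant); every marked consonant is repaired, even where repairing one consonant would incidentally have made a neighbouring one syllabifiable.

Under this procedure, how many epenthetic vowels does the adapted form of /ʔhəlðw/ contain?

The unsyllabifiable consonants are /ʔ/, /l/, /ð/, /w/; each receives one epenthetic vowel.

4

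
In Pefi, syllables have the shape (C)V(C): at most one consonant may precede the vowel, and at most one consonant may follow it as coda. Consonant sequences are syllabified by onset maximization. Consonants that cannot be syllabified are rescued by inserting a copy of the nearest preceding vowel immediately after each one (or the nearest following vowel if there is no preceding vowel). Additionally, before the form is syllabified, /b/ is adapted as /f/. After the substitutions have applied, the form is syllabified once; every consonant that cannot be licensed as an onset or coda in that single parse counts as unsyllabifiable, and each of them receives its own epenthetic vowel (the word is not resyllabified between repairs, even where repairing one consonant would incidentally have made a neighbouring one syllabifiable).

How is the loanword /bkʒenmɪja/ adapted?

fekeʒenmɪja

Substitution: /b/ → /f/, giving /fkʒenmɪja/.
The consonants /f/, /k/ cannot be parsed into a legal (C)V(C) syllable (at most one coda consonant is licensed; onsets are limited to one consonant).
Each unlicensed consonant becomes the onset of a new syllable: /f/ → /fe/, /k/ → /ke/.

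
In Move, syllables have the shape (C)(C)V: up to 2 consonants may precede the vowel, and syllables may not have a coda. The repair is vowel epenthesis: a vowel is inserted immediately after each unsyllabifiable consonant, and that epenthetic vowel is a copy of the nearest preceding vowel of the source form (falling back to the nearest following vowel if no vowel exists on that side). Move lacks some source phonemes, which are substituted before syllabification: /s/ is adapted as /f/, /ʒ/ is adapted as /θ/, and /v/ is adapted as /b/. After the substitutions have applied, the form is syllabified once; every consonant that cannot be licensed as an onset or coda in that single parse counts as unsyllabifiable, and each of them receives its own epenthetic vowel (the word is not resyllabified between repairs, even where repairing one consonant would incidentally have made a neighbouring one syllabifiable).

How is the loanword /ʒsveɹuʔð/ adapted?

Substitution: /ʒ/ → /θ/, /s/ → /f/, /v/ → /b/, giving /θfbeɹuʔð/.
The consonants /θ/, /ʔ/, /ð/ cannot be parsed into a legal (C)(C)V syllable (no codas are permitted; onsets may contain at most 2 consonants).
Epenthesis after each stranded consonant: /θ/ → /θe/, /ʔ/ → /ʔu/, /ð/ → /ðu/.

θefbeɹuʔuðu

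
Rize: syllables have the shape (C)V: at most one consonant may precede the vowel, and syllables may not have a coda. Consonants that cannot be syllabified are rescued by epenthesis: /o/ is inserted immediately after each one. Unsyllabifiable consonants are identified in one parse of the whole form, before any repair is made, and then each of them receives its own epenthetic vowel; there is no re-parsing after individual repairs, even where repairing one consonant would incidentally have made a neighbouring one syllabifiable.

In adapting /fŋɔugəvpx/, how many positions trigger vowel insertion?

4

The unsyllabifiable consonants are /f/, /v/, /p/, /x/; each receives one epenthetic vowel.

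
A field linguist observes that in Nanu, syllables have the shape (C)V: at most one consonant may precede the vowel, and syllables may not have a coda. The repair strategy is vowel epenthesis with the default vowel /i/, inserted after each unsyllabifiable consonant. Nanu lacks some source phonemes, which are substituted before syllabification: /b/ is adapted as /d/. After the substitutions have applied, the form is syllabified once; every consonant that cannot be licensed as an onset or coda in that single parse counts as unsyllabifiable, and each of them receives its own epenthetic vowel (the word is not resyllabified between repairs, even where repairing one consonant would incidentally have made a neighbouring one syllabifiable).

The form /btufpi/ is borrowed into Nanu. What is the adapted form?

ditufipi

Substitution: /b/ → /d/, giving /dtufpi/.
The consonants /d/, /f/ cannot be parsed into a legal (C)V syllable (no codas are permitted; onsets are limited to one consonant).
Each unlicensed consonant becomes the onset of a new syllable: /d/ → /di/, /f/ → /fi/.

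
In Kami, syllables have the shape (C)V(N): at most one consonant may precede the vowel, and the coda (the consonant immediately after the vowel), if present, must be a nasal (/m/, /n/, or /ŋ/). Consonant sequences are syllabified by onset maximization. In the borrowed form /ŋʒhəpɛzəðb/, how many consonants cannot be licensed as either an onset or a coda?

4

The consonants /ŋ/, /ʒ/, /ð/, /b/ cannot be parsed into a legal (C)V(N) syllable (only a nasal (/m/, /n/, or /ŋ/) is licensed in coda position; onsets are limited to one consonant).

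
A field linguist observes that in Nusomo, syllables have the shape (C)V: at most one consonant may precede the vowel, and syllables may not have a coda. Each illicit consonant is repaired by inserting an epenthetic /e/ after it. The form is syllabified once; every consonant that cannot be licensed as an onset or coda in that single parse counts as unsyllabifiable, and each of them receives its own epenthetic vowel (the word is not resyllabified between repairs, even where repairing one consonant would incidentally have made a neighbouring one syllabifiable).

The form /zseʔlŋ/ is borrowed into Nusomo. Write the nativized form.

zeseʔeleŋe

The consonants /z/, /ʔ/, /l/, /ŋ/ cannot be parsed into a legal (C)V syllable (no codas are permitted; onsets are limited to one consonant).
Each unlicensed consonant becomes the onset of a new syllable: /z/ → /ze/, /ʔ/ → /ʔe/, /l/ → /le/, /ŋ/ → /ŋe/.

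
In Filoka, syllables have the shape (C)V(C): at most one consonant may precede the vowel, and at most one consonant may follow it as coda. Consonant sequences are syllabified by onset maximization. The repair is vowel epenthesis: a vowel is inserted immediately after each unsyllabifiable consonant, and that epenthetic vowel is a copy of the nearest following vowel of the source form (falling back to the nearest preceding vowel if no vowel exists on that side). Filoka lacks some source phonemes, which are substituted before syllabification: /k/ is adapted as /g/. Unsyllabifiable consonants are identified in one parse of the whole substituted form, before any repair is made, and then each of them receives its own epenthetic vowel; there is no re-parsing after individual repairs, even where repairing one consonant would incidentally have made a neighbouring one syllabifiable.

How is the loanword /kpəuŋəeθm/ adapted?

Substitution: /k/ → /g/, giving /gpəuŋəeθm/.
The consonants /g/, /m/ cannot be parsed into a legal (C)V(C) syllable (at most one coda consonant is licensed; onsets are limited to one consonant).
Each unlicensed consonant becomes the onset of a new syllable: /g/ → /gə/, /m/ → /me/.

gəpəuŋəeθme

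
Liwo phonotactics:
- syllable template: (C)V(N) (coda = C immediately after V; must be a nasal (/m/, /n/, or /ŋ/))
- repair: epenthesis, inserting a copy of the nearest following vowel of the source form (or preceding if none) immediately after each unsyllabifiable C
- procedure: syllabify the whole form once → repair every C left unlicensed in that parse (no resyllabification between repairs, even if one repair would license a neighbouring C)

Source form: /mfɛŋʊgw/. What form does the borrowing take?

The consonants /m/, /g/, /w/ cannot be parsed into a legal (C)V(N) syllable (only a nasal (/m/, /n/, or /ŋ/) is licensed in coda position; onsets are limited to one consonant).
Inserting the epenthetic vowel yields /m/ → /mɛ/, /g/ → /gʊ/, /w/ → /wʊ/.

mɛfɛŋʊgʊwʊ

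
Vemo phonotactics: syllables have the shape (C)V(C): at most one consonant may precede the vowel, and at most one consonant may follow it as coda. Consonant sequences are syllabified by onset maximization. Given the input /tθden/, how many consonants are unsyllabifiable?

2

Under (C)V(C), the unsyllabifiable consonants are /t/, /θ/ (at most one coda consonant is licensed; onsets are limited to one consonant).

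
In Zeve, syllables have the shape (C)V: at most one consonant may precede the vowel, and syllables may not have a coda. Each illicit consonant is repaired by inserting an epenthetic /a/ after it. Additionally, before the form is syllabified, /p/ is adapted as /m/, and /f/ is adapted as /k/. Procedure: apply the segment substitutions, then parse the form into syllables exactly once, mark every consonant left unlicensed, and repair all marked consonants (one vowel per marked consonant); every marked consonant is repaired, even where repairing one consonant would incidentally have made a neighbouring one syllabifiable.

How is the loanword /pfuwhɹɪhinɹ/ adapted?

makuwahaɹɪhinaɹa

Substitution: /p/ → /m/, /f/ → /k/, giving /mkuwhɹɪhinɹ/.
Syllabifying with onset maximization leaves /m/, /w/, /h/, /n/, /ɹ/ stranded (no codas are permitted; onsets are limited to one consonant).
Each unlicensed consonant becomes the onset of a new syllable: /m/ → /ma/, /w/ → /wa/, /h/ → /ha/, /n/ → /na/, /ɹ/ → /ɹa/.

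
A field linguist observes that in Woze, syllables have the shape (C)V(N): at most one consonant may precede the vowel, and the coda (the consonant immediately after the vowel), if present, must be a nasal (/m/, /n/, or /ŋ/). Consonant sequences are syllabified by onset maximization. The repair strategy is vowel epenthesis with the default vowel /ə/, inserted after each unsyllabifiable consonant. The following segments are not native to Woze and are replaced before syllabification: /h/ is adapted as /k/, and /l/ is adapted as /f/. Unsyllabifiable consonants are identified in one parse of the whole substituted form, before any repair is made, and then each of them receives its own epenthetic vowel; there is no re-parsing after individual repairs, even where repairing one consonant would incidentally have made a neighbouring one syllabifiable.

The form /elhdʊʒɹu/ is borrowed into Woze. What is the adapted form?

Substitution: /l/ → /f/, /h/ → /k/, giving /efkdʊʒɹu/.
The consonants /f/, /k/, /ʒ/ cannot be parsed into a legal (C)V(N) syllable (only a nasal (/m/, /n/, or /ŋ/) is licensed in coda position; onsets are limited to one consonant).
Epenthesis after each stranded consonant: /f/ → /fə/, /k/ → /kə/, /ʒ/ → /ʒə/.

efəkədʊʒəɹu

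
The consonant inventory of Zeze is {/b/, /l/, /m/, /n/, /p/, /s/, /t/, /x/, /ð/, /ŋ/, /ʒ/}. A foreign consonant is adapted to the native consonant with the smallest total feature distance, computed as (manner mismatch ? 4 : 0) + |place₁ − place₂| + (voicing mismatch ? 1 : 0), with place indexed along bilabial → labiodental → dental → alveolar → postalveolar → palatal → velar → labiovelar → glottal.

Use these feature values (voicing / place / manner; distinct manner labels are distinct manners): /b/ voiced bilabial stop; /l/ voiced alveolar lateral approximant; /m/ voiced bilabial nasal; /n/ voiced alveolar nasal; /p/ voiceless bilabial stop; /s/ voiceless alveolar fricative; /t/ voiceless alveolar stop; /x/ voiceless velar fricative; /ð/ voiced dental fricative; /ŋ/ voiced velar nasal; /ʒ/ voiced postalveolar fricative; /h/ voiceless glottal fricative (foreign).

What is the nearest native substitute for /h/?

x

/x/ is closest: same manner (fricative), place distance 2 (glottal→velar), same voicing; total 2. Next closest is /s/ at distance 5.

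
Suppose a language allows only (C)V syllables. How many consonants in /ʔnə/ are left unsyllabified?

1

Under (C)V, the unsyllabifiable consonants are /ʔ/ (no codas are permitted; onsets are limited to one consonant).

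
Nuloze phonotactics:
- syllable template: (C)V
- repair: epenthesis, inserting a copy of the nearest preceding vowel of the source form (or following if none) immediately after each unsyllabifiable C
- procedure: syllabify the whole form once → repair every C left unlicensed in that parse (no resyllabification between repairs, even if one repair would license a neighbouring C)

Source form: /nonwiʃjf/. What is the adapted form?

nonowiʃijifi

Syllabifying with onset maximization leaves /n/, /ʃ/, /j/, /f/ stranded (no codas are permitted; onsets are limited to one consonant).
Epenthesis after each stranded consonant: /n/ → /no/, /ʃ/ → /ʃi/, /j/ → /ji/, /f/ → /fi/.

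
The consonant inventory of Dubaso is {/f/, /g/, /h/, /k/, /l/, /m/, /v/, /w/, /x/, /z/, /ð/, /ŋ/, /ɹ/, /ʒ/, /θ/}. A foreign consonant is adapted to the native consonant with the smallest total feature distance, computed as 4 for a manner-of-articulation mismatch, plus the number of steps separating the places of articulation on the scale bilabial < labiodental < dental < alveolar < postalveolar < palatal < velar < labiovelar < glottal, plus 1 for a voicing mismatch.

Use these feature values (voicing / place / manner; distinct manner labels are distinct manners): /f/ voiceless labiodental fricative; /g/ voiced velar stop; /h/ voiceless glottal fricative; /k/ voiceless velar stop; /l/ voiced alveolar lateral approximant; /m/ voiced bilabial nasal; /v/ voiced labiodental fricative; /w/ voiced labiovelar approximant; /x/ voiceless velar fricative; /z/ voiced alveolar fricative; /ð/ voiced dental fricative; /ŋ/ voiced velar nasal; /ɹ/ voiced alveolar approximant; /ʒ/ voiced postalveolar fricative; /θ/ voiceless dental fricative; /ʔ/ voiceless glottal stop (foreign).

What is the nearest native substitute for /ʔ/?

k

/k/ is closest: same manner (stop), place distance 2 (glottal→velar), same voicing; total 2. Next closest is /g/ at distance 3.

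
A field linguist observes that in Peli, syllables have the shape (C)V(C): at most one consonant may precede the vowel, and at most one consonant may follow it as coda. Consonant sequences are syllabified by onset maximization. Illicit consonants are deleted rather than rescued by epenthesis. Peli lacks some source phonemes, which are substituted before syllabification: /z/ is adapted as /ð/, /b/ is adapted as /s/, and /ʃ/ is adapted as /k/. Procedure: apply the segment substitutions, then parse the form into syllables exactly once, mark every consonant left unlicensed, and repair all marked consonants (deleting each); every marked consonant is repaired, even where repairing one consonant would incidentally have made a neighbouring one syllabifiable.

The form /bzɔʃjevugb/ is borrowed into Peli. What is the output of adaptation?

Substitution: /b/ → /s/, /z/ → /ð/, /ʃ/ → /k/, giving /sðɔkjevugs/.
Syllabifying with onset maximization leaves /s/, /s/ stranded (at most one coda consonant is licensed; onsets are limited to one consonant).
Deletion applies to /s/, /s/.

ðɔkjevug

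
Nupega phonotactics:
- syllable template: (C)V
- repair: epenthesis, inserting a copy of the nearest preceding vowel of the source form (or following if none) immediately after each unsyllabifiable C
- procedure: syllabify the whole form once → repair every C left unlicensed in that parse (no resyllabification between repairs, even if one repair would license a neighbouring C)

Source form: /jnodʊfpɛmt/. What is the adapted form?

jonodʊfʊpɛmɛtɛ

Under (C)V, the unsyllabifiable consonants are /j/, /f/, /m/, /t/ (no codas are permitted; onsets are limited to one consonant).
Each unlicensed consonant becomes the onset of a new syllable: /j/ → /jo/, /f/ → /fʊ/, /m/ → /mɛ/, /t/ → /tɛ/.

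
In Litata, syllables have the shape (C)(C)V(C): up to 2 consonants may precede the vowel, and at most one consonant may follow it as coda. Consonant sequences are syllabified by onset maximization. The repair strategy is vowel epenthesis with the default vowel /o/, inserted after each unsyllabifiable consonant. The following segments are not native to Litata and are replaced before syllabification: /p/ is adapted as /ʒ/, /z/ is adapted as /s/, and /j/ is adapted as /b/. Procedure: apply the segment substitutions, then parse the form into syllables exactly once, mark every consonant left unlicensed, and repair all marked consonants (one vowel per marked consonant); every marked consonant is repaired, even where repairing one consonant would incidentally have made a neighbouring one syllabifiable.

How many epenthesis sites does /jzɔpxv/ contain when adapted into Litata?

After substitution the input is /bsɔʒxv/.
The unsyllabifiable consonants are /x/, /v/; each receives one epenthetic vowel.

2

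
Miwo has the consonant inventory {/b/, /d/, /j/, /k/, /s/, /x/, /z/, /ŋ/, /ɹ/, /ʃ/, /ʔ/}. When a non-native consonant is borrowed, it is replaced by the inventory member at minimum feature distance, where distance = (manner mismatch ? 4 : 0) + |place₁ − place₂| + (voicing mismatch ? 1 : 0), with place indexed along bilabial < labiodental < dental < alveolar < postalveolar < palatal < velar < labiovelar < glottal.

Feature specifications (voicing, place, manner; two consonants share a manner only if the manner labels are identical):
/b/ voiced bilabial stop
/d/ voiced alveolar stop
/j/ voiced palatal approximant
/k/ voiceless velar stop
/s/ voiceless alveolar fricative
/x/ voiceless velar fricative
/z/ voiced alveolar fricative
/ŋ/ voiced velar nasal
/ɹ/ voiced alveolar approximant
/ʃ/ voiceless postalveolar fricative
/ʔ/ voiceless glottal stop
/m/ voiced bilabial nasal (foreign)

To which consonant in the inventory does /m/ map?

/b/ is closest: manner differs (nasal→stop, +4), place distance 0 (bilabial→bilabial), same voicing; total 4. Next closest is /ŋ/ at distance 6.

b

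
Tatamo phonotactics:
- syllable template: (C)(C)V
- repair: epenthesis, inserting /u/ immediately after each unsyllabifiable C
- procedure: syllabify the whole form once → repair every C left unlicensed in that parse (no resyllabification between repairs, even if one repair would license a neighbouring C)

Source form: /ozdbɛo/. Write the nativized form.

ozudbɛo

The consonants /z/ cannot be parsed into a legal (C)(C)V syllable (no codas are permitted; onsets may contain at most 2 consonants).
Epenthesis after each stranded consonant: /z/ → /zu/.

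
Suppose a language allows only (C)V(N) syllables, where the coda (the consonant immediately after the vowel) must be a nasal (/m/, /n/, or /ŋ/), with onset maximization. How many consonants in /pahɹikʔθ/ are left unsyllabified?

4

Under (C)V(N), the unsyllabifiable consonants are /h/, /k/, /ʔ/, /θ/ (only a nasal (/m/, /n/, or /ŋ/) is licensed in coda position; onsets are limited to one consonant).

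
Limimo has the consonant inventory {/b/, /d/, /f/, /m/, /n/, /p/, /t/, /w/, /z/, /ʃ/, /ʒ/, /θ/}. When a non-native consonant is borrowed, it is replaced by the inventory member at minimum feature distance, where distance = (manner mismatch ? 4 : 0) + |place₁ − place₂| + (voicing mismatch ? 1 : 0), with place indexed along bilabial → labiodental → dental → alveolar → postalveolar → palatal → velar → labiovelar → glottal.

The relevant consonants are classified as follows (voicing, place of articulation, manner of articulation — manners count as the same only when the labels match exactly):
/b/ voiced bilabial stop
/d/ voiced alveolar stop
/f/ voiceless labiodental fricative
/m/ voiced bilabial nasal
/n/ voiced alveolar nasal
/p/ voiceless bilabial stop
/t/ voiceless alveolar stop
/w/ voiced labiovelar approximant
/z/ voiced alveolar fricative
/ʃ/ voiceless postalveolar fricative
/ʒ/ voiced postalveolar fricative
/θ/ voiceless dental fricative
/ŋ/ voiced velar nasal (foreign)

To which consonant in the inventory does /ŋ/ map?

/n/ is closest: same manner (nasal), place distance 3 (velar→alveolar), same voicing; total 3. Next closest is /w/ at distance 5.

n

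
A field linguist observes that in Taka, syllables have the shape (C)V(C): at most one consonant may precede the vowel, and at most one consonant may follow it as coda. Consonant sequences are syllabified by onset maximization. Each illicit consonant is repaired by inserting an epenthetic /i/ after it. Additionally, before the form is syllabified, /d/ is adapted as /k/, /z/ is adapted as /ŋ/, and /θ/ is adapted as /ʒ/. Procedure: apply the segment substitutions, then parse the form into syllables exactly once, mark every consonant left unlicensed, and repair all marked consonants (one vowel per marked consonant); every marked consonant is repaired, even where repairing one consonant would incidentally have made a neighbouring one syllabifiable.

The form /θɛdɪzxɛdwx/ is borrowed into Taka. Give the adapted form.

Substitution: /θ/ → /ʒ/, /d/ → /k/, /z/ → /ŋ/, giving /ʒɛkɪŋxɛkwx/.
The consonants /w/, /x/ cannot be parsed into a legal (C)V(C) syllable (at most one coda consonant is licensed; onsets are limited to one consonant).
Epenthesis after each stranded consonant: /w/ → /wi/, /x/ → /xi/.

ʒɛkɪŋxɛkwixi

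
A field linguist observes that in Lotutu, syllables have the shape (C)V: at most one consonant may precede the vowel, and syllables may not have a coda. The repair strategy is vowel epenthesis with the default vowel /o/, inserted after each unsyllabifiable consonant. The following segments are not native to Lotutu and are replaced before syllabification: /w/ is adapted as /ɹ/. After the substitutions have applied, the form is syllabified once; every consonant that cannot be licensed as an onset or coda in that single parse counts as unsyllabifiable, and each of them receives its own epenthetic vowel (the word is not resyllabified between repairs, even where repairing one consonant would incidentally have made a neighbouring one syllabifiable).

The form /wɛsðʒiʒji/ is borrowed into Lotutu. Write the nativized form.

ɹɛsoðoʒiʒoji

Substitution: /w/ → /ɹ/, giving /ɹɛsðʒiʒji/.
The consonants /s/, /ð/, /ʒ/ cannot be parsed into a legal (C)V syllable (no codas are permitted; onsets are limited to one consonant).
Each unlicensed consonant becomes the onset of a new syllable: /s/ → /so/, /ð/ → /ðo/, /ʒ/ → /ʒo/.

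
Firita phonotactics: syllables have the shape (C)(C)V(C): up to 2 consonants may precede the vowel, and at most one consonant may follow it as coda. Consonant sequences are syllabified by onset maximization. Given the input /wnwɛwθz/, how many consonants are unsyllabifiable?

3

The consonants /w/, /θ/, /z/ cannot be parsed into a legal (C)(C)V(C) syllable (at most one coda consonant is licensed; onsets may contain at most 2 consonants).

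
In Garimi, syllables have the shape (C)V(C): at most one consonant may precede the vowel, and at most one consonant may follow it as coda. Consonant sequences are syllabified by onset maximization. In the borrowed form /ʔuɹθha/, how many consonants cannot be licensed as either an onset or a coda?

The consonants /θ/ cannot be parsed into a legal (C)V(C) syllable (at most one coda consonant is licensed; onsets are limited to one consonant).

1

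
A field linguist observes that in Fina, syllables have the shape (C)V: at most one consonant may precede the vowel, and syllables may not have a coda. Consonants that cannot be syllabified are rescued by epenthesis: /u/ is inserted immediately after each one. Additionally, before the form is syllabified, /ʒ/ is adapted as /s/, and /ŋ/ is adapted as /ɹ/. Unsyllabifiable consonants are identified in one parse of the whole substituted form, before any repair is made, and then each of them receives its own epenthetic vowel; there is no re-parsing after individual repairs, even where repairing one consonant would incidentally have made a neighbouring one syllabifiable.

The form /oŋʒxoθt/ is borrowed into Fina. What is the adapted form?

oɹusuxoθutu

Substitution: /ŋ/ → /ɹ/, /ʒ/ → /s/, giving /oɹsxoθt/.
The consonants /ɹ/, /s/, /θ/, /t/ cannot be parsed into a legal (C)V syllable (no codas are permitted; onsets are limited to one consonant).
Epenthesis after each stranded consonant: /ɹ/ → /ɹu/, /s/ → /su/, /θ/ → /θu/, /t/ → /tu/.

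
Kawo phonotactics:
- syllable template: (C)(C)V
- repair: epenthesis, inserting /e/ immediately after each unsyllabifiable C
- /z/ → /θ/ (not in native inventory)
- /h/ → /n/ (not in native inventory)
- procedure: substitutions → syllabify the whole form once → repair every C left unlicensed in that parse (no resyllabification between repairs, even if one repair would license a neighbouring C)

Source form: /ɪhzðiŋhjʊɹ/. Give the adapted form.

Substitution: /h/ → /n/, /z/ → /θ/, giving /ɪnθðiŋnjʊɹ/.
Under (C)(C)V, the unsyllabifiable consonants are /n/, /ŋ/, /ɹ/ (no codas are permitted; onsets may contain at most 2 consonants).
Epenthesis after each stranded consonant: /n/ → /ne/, /ŋ/ → /ŋe/, /ɹ/ → /ɹe/.

ɪneθðiŋenjʊɹe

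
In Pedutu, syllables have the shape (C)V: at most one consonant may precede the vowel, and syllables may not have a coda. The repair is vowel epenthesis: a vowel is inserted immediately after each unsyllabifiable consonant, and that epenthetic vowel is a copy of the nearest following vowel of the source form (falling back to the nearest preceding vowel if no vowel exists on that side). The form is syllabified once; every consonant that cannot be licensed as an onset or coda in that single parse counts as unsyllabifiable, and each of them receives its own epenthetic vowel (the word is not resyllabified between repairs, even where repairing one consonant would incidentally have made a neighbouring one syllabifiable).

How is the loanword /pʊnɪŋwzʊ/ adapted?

Under (C)V, the unsyllabifiable consonants are /ŋ/, /w/ (no codas are permitted; onsets are limited to one consonant).
Each unlicensed consonant becomes the onset of a new syllable: /ŋ/ → /ŋʊ/, /w/ → /wʊ/.

pʊnɪŋʊwʊzʊ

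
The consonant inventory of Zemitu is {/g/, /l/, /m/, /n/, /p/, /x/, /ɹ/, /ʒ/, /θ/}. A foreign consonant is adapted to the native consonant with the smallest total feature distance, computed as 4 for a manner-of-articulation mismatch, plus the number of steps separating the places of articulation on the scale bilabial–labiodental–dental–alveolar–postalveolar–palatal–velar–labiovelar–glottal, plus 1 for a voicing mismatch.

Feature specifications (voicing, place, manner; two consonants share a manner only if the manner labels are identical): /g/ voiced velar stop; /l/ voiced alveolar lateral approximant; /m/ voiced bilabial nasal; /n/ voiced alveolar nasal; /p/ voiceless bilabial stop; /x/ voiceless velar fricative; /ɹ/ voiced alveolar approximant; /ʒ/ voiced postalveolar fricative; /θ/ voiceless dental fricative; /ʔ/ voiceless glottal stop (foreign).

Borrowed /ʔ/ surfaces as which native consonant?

/g/ is closest: same manner (stop), place distance 2 (glottal→velar), voicing differs (+1); total 3. Next closest is /x/ at distance 6.

g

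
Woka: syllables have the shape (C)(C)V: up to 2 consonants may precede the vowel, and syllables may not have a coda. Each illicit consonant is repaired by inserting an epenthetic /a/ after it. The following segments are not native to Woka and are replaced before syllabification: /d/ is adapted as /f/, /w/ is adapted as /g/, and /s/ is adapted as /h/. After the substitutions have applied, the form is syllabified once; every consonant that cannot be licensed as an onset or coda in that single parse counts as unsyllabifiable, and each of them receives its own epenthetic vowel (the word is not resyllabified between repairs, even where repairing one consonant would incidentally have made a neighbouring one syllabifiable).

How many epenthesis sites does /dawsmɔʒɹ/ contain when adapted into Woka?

3

After substitution the input is /faghmɔʒɹ/.
The unsyllabifiable consonants are /g/, /ʒ/, /ɹ/; each receives one epenthetic vowel.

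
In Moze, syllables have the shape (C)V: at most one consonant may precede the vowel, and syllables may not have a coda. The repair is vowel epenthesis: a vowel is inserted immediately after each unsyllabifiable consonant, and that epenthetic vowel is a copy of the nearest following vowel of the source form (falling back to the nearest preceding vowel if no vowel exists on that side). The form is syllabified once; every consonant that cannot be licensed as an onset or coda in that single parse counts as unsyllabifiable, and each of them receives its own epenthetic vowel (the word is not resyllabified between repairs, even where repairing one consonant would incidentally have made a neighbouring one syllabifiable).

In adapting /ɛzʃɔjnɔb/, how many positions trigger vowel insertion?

3

The unsyllabifiable consonants are /z/, /j/, /b/; each receives one epenthetic vowel.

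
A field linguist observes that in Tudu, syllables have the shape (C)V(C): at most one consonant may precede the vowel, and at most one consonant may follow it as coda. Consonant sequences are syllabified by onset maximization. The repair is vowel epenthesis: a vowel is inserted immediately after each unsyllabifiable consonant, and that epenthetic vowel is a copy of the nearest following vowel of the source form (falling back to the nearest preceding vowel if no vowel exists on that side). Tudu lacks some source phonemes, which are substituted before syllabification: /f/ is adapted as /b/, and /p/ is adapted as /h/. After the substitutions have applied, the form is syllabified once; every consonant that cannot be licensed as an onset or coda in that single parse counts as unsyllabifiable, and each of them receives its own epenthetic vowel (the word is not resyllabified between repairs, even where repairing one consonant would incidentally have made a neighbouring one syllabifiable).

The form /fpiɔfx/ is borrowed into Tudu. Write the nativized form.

bihiɔbxɔ

Substitution: /f/ → /b/, /p/ → /h/, giving /bhiɔbx/.
Syllabifying with onset maximization leaves /b/, /x/ stranded (at most one coda consonant is licensed; onsets are limited to one consonant).
Each unlicensed consonant becomes the onset of a new syllable: /b/ → /bi/, /x/ → /xɔ/.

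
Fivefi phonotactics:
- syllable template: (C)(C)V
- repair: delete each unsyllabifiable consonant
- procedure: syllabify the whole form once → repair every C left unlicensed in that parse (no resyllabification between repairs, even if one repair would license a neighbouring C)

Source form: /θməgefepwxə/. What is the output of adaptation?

θməgefewxə

Syllabifying with onset maximization leaves /p/ stranded (no codas are permitted; onsets may contain at most 2 consonants).
Deletion applies to /p/.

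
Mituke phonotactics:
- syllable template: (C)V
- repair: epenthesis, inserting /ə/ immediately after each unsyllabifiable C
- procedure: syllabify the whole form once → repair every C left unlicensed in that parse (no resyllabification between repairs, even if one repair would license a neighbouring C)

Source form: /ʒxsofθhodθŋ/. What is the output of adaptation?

Under (C)V, the unsyllabifiable consonants are /ʒ/, /x/, /f/, /θ/, /d/, /θ/, /ŋ/ (no codas are permitted; onsets are limited to one consonant).
Epenthesis after each stranded consonant: /ʒ/ → /ʒə/, /x/ → /xə/, /f/ → /fə/, /θ/ → /θə/, /d/ → /də/, /θ/ → /θə/, /ŋ/ → /ŋə/.

ʒəxəsofəθəhodəθəŋə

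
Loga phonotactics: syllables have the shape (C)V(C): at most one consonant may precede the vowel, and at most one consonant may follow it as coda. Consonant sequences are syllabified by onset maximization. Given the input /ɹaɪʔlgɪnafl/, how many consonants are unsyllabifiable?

2

Syllabifying with onset maximization leaves /l/, /l/ stranded (at most one coda consonant is licensed; onsets are limited to one consonant).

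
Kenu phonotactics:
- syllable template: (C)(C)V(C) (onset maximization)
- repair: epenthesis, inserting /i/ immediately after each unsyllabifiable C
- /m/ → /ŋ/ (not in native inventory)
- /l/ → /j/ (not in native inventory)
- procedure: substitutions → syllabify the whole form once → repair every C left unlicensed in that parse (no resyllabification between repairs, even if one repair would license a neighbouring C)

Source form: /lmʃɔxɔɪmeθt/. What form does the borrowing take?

jiŋʃɔxɔɪŋeθti

Substitution: /l/ → /j/, /m/ → /ŋ/, giving /jŋʃɔxɔɪŋeθt/.
Under (C)(C)V(C), the unsyllabifiable consonants are /j/, /t/ (at most one coda consonant is licensed; onsets may contain at most 2 consonants).
Inserting the epenthetic vowel yields /j/ → /ji/, /t/ → /ti/.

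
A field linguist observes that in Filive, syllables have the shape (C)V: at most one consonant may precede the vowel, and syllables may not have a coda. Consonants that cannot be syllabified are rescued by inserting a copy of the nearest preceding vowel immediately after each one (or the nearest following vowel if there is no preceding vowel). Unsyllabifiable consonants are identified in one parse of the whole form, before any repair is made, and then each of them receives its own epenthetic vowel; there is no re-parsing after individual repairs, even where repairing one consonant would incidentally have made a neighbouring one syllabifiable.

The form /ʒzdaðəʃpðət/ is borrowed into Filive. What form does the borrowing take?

ʒazadaðəʃəpəðətə

Under (C)V, the unsyllabifiable consonants are /ʒ/, /z/, /ʃ/, /p/, /t/ (no codas are permitted; onsets are limited to one consonant).
Inserting the epenthetic vowel yields /ʒ/ → /ʒa/, /z/ → /za/, /ʃ/ → /ʃə/, /p/ → /pə/, /t/ → /tə/.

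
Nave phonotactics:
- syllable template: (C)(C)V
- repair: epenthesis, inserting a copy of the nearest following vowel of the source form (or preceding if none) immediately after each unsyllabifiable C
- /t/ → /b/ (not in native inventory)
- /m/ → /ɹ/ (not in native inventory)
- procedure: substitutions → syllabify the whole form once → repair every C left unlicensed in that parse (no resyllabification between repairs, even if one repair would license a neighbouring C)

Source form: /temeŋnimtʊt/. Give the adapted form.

Substitution: /t/ → /b/, /m/ → /ɹ/, giving /beɹeŋniɹbʊb/.
The consonants /b/ cannot be parsed into a legal (C)(C)V syllable (no codas are permitted; onsets may contain at most 2 consonants).
Epenthesis after each stranded consonant: /b/ → /bʊ/.

beɹeŋniɹbʊbʊ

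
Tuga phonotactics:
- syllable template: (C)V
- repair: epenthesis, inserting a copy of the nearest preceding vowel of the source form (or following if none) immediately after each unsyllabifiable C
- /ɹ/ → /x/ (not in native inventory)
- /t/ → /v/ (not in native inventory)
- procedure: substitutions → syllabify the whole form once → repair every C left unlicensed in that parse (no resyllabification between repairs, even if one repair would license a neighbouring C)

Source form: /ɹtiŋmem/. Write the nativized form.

xiviŋimeme

Substitution: /ɹ/ → /x/, /t/ → /v/, giving /xviŋmem/.
Syllabifying with onset maximization leaves /x/, /ŋ/, /m/ stranded (no codas are permitted; onsets are limited to one consonant).
Each unlicensed consonant becomes the onset of a new syllable: /x/ → /xi/, /ŋ/ → /ŋi/, /m/ → /me/.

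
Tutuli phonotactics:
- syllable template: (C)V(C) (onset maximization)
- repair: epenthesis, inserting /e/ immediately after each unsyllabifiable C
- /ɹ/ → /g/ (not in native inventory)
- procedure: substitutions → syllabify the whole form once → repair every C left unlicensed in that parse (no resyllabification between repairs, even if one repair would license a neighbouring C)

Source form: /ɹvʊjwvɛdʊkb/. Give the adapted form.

Substitution: /ɹ/ → /g/, giving /gvʊjwvɛdʊkb/.
Under (C)V(C), the unsyllabifiable consonants are /g/, /w/, /b/ (at most one coda consonant is licensed; onsets are limited to one consonant).
Epenthesis after each stranded consonant: /g/ → /ge/, /w/ → /we/, /b/ → /be/.

gevʊjwevɛdʊkbe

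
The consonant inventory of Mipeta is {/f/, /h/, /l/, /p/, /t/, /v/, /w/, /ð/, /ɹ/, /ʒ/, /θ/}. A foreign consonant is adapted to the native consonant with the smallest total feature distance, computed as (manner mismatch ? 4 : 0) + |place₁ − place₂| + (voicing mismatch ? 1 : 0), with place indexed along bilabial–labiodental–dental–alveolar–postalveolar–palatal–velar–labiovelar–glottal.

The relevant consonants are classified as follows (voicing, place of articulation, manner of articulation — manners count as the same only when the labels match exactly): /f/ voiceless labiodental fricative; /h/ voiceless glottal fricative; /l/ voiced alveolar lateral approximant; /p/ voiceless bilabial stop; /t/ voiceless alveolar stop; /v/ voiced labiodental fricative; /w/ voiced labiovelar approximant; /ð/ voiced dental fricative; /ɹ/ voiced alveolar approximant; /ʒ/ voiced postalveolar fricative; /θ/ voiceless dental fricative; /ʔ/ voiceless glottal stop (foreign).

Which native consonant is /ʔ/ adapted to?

h

/h/ is closest: manner differs (stop→fricative, +4), place distance 0 (glottal→glottal), same voicing; total 4. Next closest is /t/ at distance 5.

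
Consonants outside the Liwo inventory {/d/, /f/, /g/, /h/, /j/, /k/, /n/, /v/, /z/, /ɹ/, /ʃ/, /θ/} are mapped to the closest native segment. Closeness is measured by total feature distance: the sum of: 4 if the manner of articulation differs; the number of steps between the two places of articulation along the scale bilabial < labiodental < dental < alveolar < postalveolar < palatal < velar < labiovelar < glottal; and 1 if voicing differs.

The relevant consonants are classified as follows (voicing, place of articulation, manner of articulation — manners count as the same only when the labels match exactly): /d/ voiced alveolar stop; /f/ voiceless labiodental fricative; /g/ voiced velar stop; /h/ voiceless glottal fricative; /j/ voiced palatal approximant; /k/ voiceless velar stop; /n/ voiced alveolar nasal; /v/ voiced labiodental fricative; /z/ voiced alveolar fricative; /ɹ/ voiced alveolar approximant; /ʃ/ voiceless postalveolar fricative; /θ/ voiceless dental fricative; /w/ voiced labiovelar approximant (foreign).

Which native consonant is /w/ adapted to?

j

/j/ is closest: same manner (approximant), place distance 2 (labiovelar→palatal), same voicing; total 2. Next closest is /ɹ/ at distance 4.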